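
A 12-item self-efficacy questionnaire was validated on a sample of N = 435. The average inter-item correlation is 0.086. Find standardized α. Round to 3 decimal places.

Standardized α = k·r̄ / (1 + (k−1)·r̄) = 12 × 0.086 / (1 + 11 × 0.086)
  = 1.0320 / 1.9460 = 0.530

standardized α = 0.530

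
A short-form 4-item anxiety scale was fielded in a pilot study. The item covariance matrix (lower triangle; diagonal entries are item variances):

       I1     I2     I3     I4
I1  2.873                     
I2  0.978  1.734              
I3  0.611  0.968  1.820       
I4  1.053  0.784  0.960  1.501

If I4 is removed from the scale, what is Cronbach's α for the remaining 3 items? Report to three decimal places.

Cronbach's α = 0.665

Remaining items: I1, I2, I3 (k = 3).
Σσ²ᵢ = 2.873 + 1.734 + 1.820 = 6.427
Var(T) = 6.427 + 2 × 2.557 = 11.541
α (item deleted) = (3/2)·(1 − 6.427/11.541) = 0.665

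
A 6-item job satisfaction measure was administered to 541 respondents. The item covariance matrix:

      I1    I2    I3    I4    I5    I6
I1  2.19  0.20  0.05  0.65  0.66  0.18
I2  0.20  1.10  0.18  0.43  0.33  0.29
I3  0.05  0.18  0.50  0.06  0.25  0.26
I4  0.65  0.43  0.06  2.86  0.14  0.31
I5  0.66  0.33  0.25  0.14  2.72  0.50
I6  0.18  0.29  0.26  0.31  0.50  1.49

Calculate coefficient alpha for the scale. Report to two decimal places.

α = 0.54

ΣVar(i) = 2.19 + 1.10 + 0.50 + 2.86 + 2.72 + 1.49 = 10.86
Sum of the distinct covariances = 4.49
total variance = 10.86 + 2 × 4.49 = 19.84
α = (k/(k−1))·(1 − ΣVar(i)/total variance) = (6/5)·(1 − 10.86/19.84) = 0.54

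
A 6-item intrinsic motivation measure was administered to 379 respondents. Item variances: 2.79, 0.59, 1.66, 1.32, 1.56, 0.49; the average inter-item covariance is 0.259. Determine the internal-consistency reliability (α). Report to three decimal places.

ΣVar(i) = 2.79 + 0.59 + 1.66 + 1.32 + 1.56 + 0.49 = 8.41
Sum of the 15 distinct covariances = 15 × 0.259 = 3.885
total variance = ΣVar(i) + 2·Σcov = 8.41 + 2 × 3.885 = 16.180
α = (6/5)·(1 − 8.41/16.180) = 0.576

α = 0.576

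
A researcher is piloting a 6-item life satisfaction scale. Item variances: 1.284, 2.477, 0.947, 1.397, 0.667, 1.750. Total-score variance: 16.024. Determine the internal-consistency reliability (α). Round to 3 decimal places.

α = 0.562

sum of item variances = 1.284 + 2.477 + 0.947 + 1.397 + 0.667 + 1.750 = 8.522
α = (k/(k−1))·(1 − sum of item variances/σ²_T) = (6/5)·(1 − 8.522/16.024) = 0.562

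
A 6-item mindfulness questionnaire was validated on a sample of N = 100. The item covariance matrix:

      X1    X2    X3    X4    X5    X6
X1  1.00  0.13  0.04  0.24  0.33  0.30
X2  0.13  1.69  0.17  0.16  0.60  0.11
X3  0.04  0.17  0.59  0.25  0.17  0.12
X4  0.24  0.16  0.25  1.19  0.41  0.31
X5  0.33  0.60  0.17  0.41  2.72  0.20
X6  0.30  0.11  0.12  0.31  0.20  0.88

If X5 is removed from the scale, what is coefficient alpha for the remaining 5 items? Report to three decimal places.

α = 0.508

Remaining items: X1, X2, X3, X4, X6 (k = 5).
Σσ²ᵢ = 1.00 + 1.69 + 0.59 + 1.19 + 0.88 = 5.35
σ²_total = 5.35 + 2 × 1.83 = 9.01
α (item deleted) = (5/4)·(1 − 5.35/9.01) = 0.508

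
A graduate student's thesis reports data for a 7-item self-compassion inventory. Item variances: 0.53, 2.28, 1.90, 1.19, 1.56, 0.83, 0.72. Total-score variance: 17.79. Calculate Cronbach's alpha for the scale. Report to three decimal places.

sum of item variances = 0.53 + 2.28 + 1.90 + 1.19 + 1.56 + 0.83 + 0.72 = 9.01
α = (k/(k−1))·(1 − sum of item variances/σ²_total) = (7/6)·(1 − 9.01/17.79) = 0.576

Cronbach's alpha = 0.576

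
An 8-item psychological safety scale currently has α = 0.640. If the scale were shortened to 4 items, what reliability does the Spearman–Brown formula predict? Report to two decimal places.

predicted reliability = 0.47

Length factor m = 4/8 = 0.5000
α' = m·α / (1 − (1−m)·α)
   = 4/8 × 0.640 / (1 − (1 − 4/8) × 0.640)
   = 0.3200 / 0.6800 = 0.47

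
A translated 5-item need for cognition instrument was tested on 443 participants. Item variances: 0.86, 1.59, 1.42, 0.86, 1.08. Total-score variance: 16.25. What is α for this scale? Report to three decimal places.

Σσᵢ² = 0.86 + 1.59 + 1.42 + 0.86 + 1.08 = 5.81
α = (k/(k−1))·(1 − Σσᵢ²/total variance) = (5/4)·(1 − 5.81/16.25) = 0.803

α = 0.803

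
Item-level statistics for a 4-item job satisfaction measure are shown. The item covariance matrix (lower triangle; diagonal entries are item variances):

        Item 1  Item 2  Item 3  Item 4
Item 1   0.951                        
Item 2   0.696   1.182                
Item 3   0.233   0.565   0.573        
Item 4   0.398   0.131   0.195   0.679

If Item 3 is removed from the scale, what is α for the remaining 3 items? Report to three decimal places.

Remaining items: Item 1, Item 2, Item 4 (k = 3).
Σσ²ᵢ = 0.951 + 1.182 + 0.679 = 2.812
Var(T) = 2.812 + 2 × 1.225 = 5.262
α (item deleted) = (3/2)·(1 − 2.812/5.262) = 0.698

α = 0.698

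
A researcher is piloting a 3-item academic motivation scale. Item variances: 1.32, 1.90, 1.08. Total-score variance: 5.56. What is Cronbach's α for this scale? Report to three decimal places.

ΣVar(i) = 1.32 + 1.90 + 1.08 = 4.30
α = (k/(k−1))·(1 − ΣVar(i)/total variance) = (3/2)·(1 − 4.30/5.56) = 0.340

Cronbach's α = 0.340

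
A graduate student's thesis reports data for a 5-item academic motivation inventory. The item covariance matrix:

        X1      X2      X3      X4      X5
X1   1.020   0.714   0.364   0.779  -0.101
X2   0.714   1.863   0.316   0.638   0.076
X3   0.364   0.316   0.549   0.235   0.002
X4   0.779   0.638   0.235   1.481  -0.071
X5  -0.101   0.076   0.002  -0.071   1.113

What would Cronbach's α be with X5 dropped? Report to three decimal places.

α = 0.738

Remaining items: X1, X2, X3, X4 (k = 4).
sum of item variances = 1.020 + 1.863 + 0.549 + 1.481 = 4.913
total variance = 4.913 + 2 × 3.046 = 11.005
α (item deleted) = (4/3)·(1 − 4.913/11.005) = 0.738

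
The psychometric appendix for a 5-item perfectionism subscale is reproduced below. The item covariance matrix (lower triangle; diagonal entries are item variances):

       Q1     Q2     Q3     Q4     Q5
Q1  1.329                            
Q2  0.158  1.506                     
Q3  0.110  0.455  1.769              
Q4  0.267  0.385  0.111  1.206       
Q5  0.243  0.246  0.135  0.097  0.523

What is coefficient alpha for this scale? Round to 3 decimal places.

ΣVar(i) = 1.329 + 1.506 + 1.769 + 1.206 + 0.523 = 6.333
Sum of off-diagonal covariances = 2.207
σ²_total = 6.333 + 2 × 2.207 = 10.747
α = (k/(k−1))·(1 − ΣVar(i)/σ²_total) = (5/4)·(1 − 6.333/10.747) = 0.513

coefficient alpha = 0.513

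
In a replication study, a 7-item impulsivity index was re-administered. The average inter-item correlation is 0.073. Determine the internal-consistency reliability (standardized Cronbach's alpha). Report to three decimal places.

Standardized α = k·r̄ / (1 + (k−1)·r̄) = 7 × 0.073 / (1 + 6 × 0.073)
  = 0.5110 / 1.4380 = 0.355

standardized Cronbach's alpha = 0.355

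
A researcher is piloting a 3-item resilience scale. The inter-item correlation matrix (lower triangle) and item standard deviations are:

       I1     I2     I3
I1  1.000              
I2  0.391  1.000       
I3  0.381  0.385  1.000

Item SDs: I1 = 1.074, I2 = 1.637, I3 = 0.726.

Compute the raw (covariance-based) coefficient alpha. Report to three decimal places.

α = 0.597

Σσ²ᵢ = 1.074² + 1.637² + 0.726² = 4.3603
Covariances σ_ij = r_ij · s_i · s_j:
  σ(I1,I2) = 0.391 × 1.074 × 1.637 = 0.6874
  σ(I1,I3) = 0.381 × 1.074 × 0.726 = 0.2971
  σ(I2,I3) = 0.385 × 1.637 × 0.726 = 0.4576
σ²_T = Σσ²ᵢ + 2·Σσ_ij = 4.3603 + 2 × 1.4421 = 7.2445
α = (3/2)·(1 − 4.3603/7.2445) = 0.597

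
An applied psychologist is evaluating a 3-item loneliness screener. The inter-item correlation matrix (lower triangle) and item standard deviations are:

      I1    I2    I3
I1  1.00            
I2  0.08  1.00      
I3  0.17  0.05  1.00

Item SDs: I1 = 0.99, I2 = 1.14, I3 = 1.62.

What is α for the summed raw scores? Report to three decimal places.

Σσ²ᵢ = 0.99² + 1.14² + 1.62² = 4.9041
Covariances σ_ij = r_ij · s_i · s_j:
  σ(I1,I2) = 0.08 × 0.99 × 1.14 = 0.0903
  σ(I1,I3) = 0.17 × 0.99 × 1.62 = 0.2726
  σ(I2,I3) = 0.05 × 1.14 × 1.62 = 0.0923
σ²_T = Σσ²ᵢ + 2·Σσ_ij = 4.9041 + 2 × 0.4552 = 5.8145
α = (3/2)·(1 − 4.9041/5.8145) = 0.235

α = 0.235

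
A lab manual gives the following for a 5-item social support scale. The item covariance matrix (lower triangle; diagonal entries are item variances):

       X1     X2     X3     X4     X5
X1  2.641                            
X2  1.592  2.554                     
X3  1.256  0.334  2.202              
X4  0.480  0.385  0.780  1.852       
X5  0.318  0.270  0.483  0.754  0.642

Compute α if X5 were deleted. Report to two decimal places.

Remaining items: X1, X2, X3, X4 (k = 4).
ΣVar(i) = 2.641 + 2.554 + 2.202 + 1.852 = 9.249
Var(T) = 9.249 + 2 × 4.827 = 18.903
α (item deleted) = (4/3)·(1 − 9.249/18.903) = 0.68

α = 0.68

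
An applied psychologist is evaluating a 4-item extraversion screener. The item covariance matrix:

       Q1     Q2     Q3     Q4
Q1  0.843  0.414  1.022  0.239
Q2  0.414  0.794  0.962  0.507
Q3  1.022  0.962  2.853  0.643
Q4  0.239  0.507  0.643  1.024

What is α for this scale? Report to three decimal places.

sum of item variances = 0.843 + 0.794 + 2.853 + 1.024 = 5.514
Sum of off-diagonal covariances = 3.787
Var(T) = 5.514 + 2 × 3.787 = 13.088
α = (k/(k−1))·(1 − sum of item variances/Var(T)) = (4/3)·(1 − 5.514/13.088) = 0.772

α = 0.772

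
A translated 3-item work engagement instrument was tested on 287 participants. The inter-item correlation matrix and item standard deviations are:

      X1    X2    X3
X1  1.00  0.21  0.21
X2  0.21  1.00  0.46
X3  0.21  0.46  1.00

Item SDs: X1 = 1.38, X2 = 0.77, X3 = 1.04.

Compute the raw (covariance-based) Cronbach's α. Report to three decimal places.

Σσ²ᵢ = 1.38² + 0.77² + 1.04² = 3.5789
Covariances σ_ij = r_ij · s_i · s_j:
  σ(X1,X2) = 0.21 × 1.38 × 0.77 = 0.2231
  σ(X1,X3) = 0.21 × 1.38 × 1.04 = 0.3014
  σ(X2,X3) = 0.46 × 0.77 × 1.04 = 0.3684
σ²_T = Σσ²ᵢ + 2·Σσ_ij = 3.5789 + 2 × 0.8929 = 5.3647
α = (3/2)·(1 − 3.5789/5.3647) = 0.499

Cronbach's α = 0.499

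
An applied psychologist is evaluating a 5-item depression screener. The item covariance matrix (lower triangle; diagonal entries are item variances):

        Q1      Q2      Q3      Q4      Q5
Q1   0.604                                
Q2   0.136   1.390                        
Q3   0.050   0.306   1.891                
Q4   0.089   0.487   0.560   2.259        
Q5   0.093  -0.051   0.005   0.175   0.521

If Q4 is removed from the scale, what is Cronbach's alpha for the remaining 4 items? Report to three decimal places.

Remaining items: Q1, Q2, Q3, Q5 (k = 4).
ΣVar(i) = 0.604 + 1.390 + 1.891 + 0.521 = 4.406
σ²_total = 4.406 + 2 × 0.539 = 5.484
α (item deleted) = (4/3)·(1 − 4.406/5.484) = 0.262

α = 0.262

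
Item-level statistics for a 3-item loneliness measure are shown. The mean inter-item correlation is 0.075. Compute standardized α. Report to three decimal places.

standardized α = 0.196

Standardized α = k·r̄ / (1 + (k−1)·r̄) = 3 × 0.075 / (1 + 2 × 0.075)
  = 0.2250 / 1.1500 = 0.196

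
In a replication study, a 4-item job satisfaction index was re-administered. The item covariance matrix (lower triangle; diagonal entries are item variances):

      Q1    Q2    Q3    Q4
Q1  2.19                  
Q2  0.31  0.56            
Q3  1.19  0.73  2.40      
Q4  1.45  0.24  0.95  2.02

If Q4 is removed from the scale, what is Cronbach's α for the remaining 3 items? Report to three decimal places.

Remaining items: Q1, Q2, Q3 (k = 3).
Σσ²ᵢ = 2.19 + 0.56 + 2.40 = 5.15
total variance = 5.15 + 2 × 2.23 = 9.61
α (item deleted) = (3/2)·(1 − 5.15/9.61) = 0.696

Cronbach's α = 0.696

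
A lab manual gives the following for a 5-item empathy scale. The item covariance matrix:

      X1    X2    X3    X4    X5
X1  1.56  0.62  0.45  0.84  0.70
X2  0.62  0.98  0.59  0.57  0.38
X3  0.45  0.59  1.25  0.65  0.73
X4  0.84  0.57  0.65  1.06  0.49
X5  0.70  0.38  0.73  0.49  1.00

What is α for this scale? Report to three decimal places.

α = 0.841

Σσ²ᵢ = 1.56 + 0.98 + 1.25 + 1.06 + 1.00 = 5.85
Σ_{i<j} σ_ij = 6.02
total variance = 5.85 + 2 × 6.02 = 17.89
α = (k/(k−1))·(1 − Σσ²ᵢ/total variance) = (5/4)·(1 − 5.85/17.89) = 0.841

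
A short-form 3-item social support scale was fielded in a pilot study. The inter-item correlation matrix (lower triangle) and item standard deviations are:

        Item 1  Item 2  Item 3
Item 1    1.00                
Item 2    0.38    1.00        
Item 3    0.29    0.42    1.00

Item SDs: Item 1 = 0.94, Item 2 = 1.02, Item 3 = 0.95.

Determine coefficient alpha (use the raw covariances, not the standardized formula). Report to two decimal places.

coefficient alpha = 0.63

Σσ²ᵢ = 0.94² + 1.02² + 0.95² = 2.8265
Covariances σ_ij = r_ij · s_i · s_j:
  σ(Item 1,Item 2) = 0.38 × 0.94 × 1.02 = 0.3643
  σ(Item 1,Item 3) = 0.29 × 0.94 × 0.95 = 0.2590
  σ(Item 2,Item 3) = 0.42 × 1.02 × 0.95 = 0.4070
σ²_T = Σσ²ᵢ + 2·Σσ_ij = 2.8265 + 2 × 1.0303 = 4.8871
α = (3/2)·(1 − 2.8265/4.8871) = 0.63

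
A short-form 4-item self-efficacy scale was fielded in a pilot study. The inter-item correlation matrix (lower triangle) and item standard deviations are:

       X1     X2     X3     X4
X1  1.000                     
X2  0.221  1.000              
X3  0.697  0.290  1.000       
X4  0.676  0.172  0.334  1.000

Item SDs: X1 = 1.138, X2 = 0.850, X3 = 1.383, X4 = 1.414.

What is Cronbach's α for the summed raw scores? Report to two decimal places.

Cronbach's α = 0.73

Σσ²ᵢ = 1.138² + 0.850² + 1.383² + 1.414² = 5.9296
Covariances σ_ij = r_ij · s_i · s_j:
  σ(X1,X2) = 0.221 × 1.138 × 0.850 = 0.2138
  σ(X1,X3) = 0.697 × 1.138 × 1.383 = 1.0970
  σ(X1,X4) = 0.676 × 1.138 × 1.414 = 1.0878
  σ(X2,X3) = 0.290 × 0.850 × 1.383 = 0.3409
  σ(X2,X4) = 0.172 × 0.850 × 1.414 = 0.2067
  σ(X3,X4) = 0.334 × 1.383 × 1.414 = 0.6532
σ²_T = Σσ²ᵢ + 2·Σσ_ij = 5.9296 + 2 × 3.5994 = 13.1284
α = (4/3)·(1 − 5.9296/13.1284) = 0.73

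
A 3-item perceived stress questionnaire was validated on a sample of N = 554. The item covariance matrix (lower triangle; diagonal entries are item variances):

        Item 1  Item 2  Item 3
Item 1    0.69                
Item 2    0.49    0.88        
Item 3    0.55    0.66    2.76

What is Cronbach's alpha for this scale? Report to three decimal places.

Σσ²ᵢ = 0.69 + 0.88 + 2.76 = 4.33
Sum of the distinct covariances = 1.70
σ²_T = 4.33 + 2 × 1.70 = 7.73
α = (k/(k−1))·(1 − Σσ²ᵢ/σ²_T) = (3/2)·(1 − 4.33/7.73) = 0.660

α = 0.660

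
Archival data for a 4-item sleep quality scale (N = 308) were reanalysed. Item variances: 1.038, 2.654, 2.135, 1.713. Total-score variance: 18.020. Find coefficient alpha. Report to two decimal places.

coefficient alpha = 0.78

Σσ²ᵢ = 1.038 + 2.654 + 2.135 + 1.713 = 7.540
α = (k/(k−1))·(1 − Σσ²ᵢ/Var(T)) = (4/3)·(1 − 7.540/18.020) = 0.78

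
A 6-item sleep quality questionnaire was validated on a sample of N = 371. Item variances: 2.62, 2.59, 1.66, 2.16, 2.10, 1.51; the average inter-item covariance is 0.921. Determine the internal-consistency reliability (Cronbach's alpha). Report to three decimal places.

sum of item variances = 2.62 + 2.59 + 1.66 + 2.16 + 2.10 + 1.51 = 12.64
Sum of the 15 distinct covariances = 15 × 0.921 = 13.815
σ²_T = sum of item variances + 2·Σcov = 12.64 + 2 × 13.815 = 40.270
α = (6/5)·(1 − 12.64/40.270) = 0.823

Cronbach's alpha = 0.823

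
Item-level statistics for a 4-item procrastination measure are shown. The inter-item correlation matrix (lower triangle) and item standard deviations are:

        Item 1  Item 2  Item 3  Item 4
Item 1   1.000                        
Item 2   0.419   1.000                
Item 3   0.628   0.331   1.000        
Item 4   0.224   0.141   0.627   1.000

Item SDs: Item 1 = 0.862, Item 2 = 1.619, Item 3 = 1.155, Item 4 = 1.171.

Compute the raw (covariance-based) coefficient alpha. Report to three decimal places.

coefficient alpha = 0.681

Σσ²ᵢ = 0.862² + 1.619² + 1.155² + 1.171² = 6.0695
Covariances σ_ij = r_ij · s_i · s_j:
  σ(Item 1,Item 2) = 0.419 × 0.862 × 1.619 = 0.5847
  σ(Item 1,Item 3) = 0.628 × 0.862 × 1.155 = 0.6252
  σ(Item 1,Item 4) = 0.224 × 0.862 × 1.171 = 0.2261
  σ(Item 2,Item 3) = 0.331 × 1.619 × 1.155 = 0.6190
  σ(Item 2,Item 4) = 0.141 × 1.619 × 1.171 = 0.2673
  σ(Item 3,Item 4) = 0.627 × 1.155 × 1.171 = 0.8480
σ²_T = Σσ²ᵢ + 2·Σσ_ij = 6.0695 + 2 × 3.1703 = 12.4101
α = (4/3)·(1 − 6.0695/12.4101) = 0.681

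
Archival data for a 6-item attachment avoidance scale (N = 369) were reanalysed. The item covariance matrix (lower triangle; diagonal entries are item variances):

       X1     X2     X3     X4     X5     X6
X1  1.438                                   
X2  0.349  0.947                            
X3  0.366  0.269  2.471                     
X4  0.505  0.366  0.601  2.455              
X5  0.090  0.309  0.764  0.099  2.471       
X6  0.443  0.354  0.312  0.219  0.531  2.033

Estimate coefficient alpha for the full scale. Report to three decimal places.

α = 0.583

sum of item variances = 1.438 + 0.947 + 2.471 + 2.455 + 2.471 + 2.033 = 11.815
Σ_{i<j} σ_ij = 5.577
total variance = 11.815 + 2 × 5.577 = 22.969
α = (k/(k−1))·(1 − sum of item variances/total variance) = (6/5)·(1 − 11.815/22.969) = 0.583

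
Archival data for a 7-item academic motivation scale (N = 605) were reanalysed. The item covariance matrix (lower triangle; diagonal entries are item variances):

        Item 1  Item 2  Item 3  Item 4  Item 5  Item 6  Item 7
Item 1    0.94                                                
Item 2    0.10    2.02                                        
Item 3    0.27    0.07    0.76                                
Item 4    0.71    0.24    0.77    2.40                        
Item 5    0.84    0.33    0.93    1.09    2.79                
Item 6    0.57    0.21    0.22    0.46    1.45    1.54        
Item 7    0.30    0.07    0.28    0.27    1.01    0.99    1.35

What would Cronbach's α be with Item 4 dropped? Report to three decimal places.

Cronbach's α = 0.743

Remaining items: Item 1, Item 2, Item 3, Item 5, Item 6, Item 7 (k = 6).
Σσᵢ² = 0.94 + 2.02 + 0.76 + 2.79 + 1.54 + 1.35 = 9.40
σ²_total = 9.40 + 2 × 7.64 = 24.68
α (item deleted) = (6/5)·(1 − 9.40/24.68) = 0.743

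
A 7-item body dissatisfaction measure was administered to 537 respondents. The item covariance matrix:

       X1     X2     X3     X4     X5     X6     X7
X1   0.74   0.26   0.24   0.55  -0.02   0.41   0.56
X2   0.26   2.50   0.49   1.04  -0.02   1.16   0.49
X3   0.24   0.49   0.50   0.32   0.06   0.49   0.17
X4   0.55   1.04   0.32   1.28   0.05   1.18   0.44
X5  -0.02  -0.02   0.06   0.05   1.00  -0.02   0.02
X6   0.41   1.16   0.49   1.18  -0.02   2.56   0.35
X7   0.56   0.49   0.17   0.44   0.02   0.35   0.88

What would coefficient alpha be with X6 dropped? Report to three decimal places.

α = 0.689

Remaining items: X1, X2, X3, X4, X5, X7 (k = 6).
Σσᵢ² = 0.74 + 2.50 + 0.50 + 1.28 + 1.00 + 0.88 = 6.90
Var(T) = 6.90 + 2 × 4.65 = 16.20
α (item deleted) = (6/5)·(1 − 6.90/16.20) = 0.689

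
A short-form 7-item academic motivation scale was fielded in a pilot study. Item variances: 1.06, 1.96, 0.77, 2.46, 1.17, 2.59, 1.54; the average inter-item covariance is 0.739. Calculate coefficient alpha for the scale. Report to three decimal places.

coefficient alpha = 0.850

Σσᵢ² = 1.06 + 1.96 + 0.77 + 2.46 + 1.17 + 2.59 + 1.54 = 11.55
Sum of the 21 distinct covariances = 21 × 0.739 = 15.519
Var(T) = Σσᵢ² + 2·Σcov = 11.55 + 2 × 15.519 = 42.588
α = (7/6)·(1 − 11.55/42.588) = 0.850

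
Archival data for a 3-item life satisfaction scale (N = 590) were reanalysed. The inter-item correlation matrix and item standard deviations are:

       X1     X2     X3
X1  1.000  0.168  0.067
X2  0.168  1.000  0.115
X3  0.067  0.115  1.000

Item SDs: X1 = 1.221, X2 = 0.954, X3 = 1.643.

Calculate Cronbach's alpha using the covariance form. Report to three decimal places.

Σσ²ᵢ = 1.221² + 0.954² + 1.643² = 5.1004
Covariances σ_ij = r_ij · s_i · s_j:
  σ(X1,X2) = 0.168 × 1.221 × 0.954 = 0.1957
  σ(X1,X3) = 0.067 × 1.221 × 1.643 = 0.1344
  σ(X2,X3) = 0.115 × 0.954 × 1.643 = 0.1803
σ²_T = Σσ²ᵢ + 2·Σσ_ij = 5.1004 + 2 × 0.5104 = 6.1212
α = (3/2)·(1 − 5.1004/6.1212) = 0.250

α = 0.250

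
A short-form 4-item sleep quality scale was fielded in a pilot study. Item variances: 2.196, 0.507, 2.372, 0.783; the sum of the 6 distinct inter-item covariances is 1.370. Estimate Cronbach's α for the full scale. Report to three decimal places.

α = 0.425

Σσᵢ² = 2.196 + 0.507 + 2.372 + 0.783 = 5.858
Sum of distinct covariances = 1.370
total variance = Σσᵢ² + 2·Σcov = 5.858 + 2 × 1.370 = 8.598
α = (4/3)·(1 − 5.858/8.598) = 0.425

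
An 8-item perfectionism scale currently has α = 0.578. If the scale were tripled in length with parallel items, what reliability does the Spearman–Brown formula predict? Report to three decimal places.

Length factor m = 3
α' = m·α / (1 + (m−1)·α)
   = 3 × 0.578 / (1 + (3 − 1) × 0.578)
   = 1.7340 / 2.1560 = 0.804

predicted reliability = 0.804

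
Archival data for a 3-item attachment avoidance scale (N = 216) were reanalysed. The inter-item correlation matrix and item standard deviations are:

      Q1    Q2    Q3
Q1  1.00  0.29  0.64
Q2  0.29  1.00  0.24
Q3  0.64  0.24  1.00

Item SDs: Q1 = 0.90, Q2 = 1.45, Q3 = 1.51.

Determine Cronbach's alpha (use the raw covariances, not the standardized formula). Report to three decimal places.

Σσ²ᵢ = 0.90² + 1.45² + 1.51² = 5.1926
Covariances σ_ij = r_ij · s_i · s_j:
  σ(Q1,Q2) = 0.29 × 0.90 × 1.45 = 0.3785
  σ(Q1,Q3) = 0.64 × 0.90 × 1.51 = 0.8698
  σ(Q2,Q3) = 0.24 × 1.45 × 1.51 = 0.5255
σ²_T = Σσ²ᵢ + 2·Σσ_ij = 5.1926 + 2 × 1.7738 = 8.7402
α = (3/2)·(1 − 5.1926/8.7402) = 0.609

α = 0.609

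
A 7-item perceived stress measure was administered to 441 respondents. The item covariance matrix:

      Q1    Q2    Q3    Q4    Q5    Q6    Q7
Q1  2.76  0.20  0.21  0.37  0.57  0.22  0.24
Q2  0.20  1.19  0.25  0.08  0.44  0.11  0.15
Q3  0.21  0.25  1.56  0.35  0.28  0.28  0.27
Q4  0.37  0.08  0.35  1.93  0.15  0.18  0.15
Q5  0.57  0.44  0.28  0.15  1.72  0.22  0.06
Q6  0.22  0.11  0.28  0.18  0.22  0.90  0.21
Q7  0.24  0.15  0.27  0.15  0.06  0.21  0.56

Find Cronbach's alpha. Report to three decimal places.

Σσᵢ² = 2.76 + 1.19 + 1.56 + 1.93 + 1.72 + 0.90 + 0.56 = 10.62
Σ_{i<j} σ_ij = 4.99
σ²_T = 10.62 + 2 × 4.99 = 20.60
α = (k/(k−1))·(1 − Σσᵢ²/σ²_T) = (7/6)·(1 − 10.62/20.60) = 0.565

Cronbach's alpha = 0.565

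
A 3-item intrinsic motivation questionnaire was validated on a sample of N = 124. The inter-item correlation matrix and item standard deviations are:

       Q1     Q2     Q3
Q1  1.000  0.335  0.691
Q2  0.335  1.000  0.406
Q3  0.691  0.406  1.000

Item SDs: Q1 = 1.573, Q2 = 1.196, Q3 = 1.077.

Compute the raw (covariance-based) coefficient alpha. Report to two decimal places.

α = 0.72

Σσ²ᵢ = 1.573² + 1.196² + 1.077² = 5.0647
Covariances σ_ij = r_ij · s_i · s_j:
  σ(Q1,Q2) = 0.335 × 1.573 × 1.196 = 0.6302
  σ(Q1,Q3) = 0.691 × 1.573 × 1.077 = 1.1706
  σ(Q2,Q3) = 0.406 × 1.196 × 1.077 = 0.5230
σ²_T = Σσ²ᵢ + 2·Σσ_ij = 5.0647 + 2 × 2.3238 = 9.7123
α = (3/2)·(1 − 5.0647/9.7123) = 0.72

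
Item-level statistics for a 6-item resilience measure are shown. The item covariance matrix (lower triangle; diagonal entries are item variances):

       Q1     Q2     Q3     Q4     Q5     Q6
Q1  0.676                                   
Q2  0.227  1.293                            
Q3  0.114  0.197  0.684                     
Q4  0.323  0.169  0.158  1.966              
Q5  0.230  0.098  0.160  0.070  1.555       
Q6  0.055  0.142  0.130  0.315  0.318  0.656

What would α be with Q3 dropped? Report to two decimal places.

α = 0.48

Remaining items: Q1, Q2, Q4, Q5, Q6 (k = 5).
sum of item variances = 0.676 + 1.293 + 1.966 + 1.555 + 0.656 = 6.146
total variance = 6.146 + 2 × 1.947 = 10.040
α (item deleted) = (5/4)·(1 − 6.146/10.040) = 0.48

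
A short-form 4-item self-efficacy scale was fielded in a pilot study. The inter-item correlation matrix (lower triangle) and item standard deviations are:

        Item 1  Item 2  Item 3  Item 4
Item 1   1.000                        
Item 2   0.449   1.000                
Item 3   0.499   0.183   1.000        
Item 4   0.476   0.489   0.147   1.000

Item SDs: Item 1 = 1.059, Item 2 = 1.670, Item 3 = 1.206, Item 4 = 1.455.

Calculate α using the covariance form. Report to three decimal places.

α = 0.687

Σσ²ᵢ = 1.059² + 1.670² + 1.206² + 1.455² = 7.4818
Covariances σ_ij = r_ij · s_i · s_j:
  σ(Item 1,Item 2) = 0.449 × 1.059 × 1.670 = 0.7941
  σ(Item 1,Item 3) = 0.499 × 1.059 × 1.206 = 0.6373
  σ(Item 1,Item 4) = 0.476 × 1.059 × 1.455 = 0.7334
  σ(Item 2,Item 3) = 0.183 × 1.670 × 1.206 = 0.3686
  σ(Item 2,Item 4) = 0.489 × 1.670 × 1.455 = 1.1882
  σ(Item 3,Item 4) = 0.147 × 1.206 × 1.455 = 0.2579
σ²_T = Σσ²ᵢ + 2·Σσ_ij = 7.4818 + 2 × 3.9795 = 15.4408
α = (4/3)·(1 − 7.4818/15.4408) = 0.687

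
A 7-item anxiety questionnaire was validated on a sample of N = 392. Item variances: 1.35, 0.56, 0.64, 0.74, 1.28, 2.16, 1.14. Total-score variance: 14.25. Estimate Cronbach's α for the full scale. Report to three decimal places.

sum of item variances = 1.35 + 0.56 + 0.64 + 0.74 + 1.28 + 2.16 + 1.14 = 7.87
α = (k/(k−1))·(1 − sum of item variances/total variance) = (7/6)·(1 − 7.87/14.25) = 0.522

α = 0.522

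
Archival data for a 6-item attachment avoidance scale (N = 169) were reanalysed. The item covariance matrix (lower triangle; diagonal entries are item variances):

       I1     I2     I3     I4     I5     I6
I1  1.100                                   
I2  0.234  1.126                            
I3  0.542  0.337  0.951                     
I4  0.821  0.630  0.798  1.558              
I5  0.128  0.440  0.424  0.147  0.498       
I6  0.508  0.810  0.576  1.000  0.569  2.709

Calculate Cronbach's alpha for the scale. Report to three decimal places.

α = 0.801

Σσᵢ² = 1.100 + 1.126 + 0.951 + 1.558 + 0.498 + 2.709 = 7.942
Sum of the distinct covariances = 7.964
total variance = 7.942 + 2 × 7.964 = 23.870
α = (k/(k−1))·(1 − Σσᵢ²/total variance) = (6/5)·(1 − 7.942/23.870) = 0.801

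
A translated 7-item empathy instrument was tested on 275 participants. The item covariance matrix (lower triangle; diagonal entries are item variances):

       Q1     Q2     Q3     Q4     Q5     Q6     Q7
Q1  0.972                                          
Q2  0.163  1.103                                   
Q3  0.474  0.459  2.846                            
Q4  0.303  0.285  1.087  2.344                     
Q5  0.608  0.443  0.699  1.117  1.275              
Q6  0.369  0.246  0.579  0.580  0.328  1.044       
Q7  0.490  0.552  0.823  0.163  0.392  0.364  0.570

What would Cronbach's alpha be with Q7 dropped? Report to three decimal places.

Remaining items: Q1, Q2, Q3, Q4, Q5, Q6 (k = 6).
sum of item variances = 0.972 + 1.103 + 2.846 + 2.344 + 1.275 + 1.044 = 9.584
total variance = 9.584 + 2 × 7.740 = 25.064
α (item deleted) = (6/5)·(1 − 9.584/25.064) = 0.741

Cronbach's alpha = 0.741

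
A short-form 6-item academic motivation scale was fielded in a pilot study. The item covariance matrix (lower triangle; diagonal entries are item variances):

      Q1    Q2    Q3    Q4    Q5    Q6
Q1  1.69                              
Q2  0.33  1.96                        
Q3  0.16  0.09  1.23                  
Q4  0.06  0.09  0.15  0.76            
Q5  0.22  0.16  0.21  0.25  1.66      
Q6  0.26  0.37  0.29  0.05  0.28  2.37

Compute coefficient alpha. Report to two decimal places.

coefficient alpha = 0.46

Σσ²ᵢ = 1.69 + 1.96 + 1.23 + 0.76 + 1.66 + 2.37 = 9.67
Sum of off-diagonal covariances = 2.97
Var(T) = 9.67 + 2 × 2.97 = 15.61
α = (k/(k−1))·(1 − Σσ²ᵢ/Var(T)) = (6/5)·(1 − 9.67/15.61) = 0.46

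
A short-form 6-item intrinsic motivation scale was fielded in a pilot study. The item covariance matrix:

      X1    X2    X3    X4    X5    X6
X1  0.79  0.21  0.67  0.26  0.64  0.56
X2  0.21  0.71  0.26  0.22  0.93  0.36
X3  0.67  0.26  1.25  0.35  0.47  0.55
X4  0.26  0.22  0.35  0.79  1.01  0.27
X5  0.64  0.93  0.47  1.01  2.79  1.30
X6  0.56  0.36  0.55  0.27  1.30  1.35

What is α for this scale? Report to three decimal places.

sum of item variances = 0.79 + 0.71 + 1.25 + 0.79 + 2.79 + 1.35 = 7.68
Sum of the distinct covariances = 8.06
Var(T) = 7.68 + 2 × 8.06 = 23.80
α = (k/(k−1))·(1 − sum of item variances/Var(T)) = (6/5)·(1 − 7.68/23.80) = 0.813

α = 0.813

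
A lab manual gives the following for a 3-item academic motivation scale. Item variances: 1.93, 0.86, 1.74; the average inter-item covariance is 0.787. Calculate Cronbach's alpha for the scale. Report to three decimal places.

α = 0.766

Σσ²ᵢ = 1.93 + 0.86 + 1.74 = 4.53
Sum of the 3 distinct covariances = 3 × 0.787 = 2.361
total variance = Σσ²ᵢ + 2·Σcov = 4.53 + 2 × 2.361 = 9.252
α = (3/2)·(1 − 4.53/9.252) = 0.766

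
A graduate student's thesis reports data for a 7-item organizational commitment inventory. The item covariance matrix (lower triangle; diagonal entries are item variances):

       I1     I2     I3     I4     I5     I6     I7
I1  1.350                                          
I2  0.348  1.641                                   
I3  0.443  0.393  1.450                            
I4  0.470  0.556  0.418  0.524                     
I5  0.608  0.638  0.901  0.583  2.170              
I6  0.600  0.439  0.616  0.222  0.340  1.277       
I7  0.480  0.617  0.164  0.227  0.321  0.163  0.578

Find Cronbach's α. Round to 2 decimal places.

Σσᵢ² = 1.350 + 1.641 + 1.450 + 0.524 + 2.170 + 1.277 + 0.578 = 8.990
Σ_{i<j} σ_ij = 9.547
σ²_T = 8.990 + 2 × 9.547 = 28.084
α = (k/(k−1))·(1 − Σσᵢ²/σ²_T) = (7/6)·(1 − 8.990/28.084) = 0.79

Cronbach's α = 0.79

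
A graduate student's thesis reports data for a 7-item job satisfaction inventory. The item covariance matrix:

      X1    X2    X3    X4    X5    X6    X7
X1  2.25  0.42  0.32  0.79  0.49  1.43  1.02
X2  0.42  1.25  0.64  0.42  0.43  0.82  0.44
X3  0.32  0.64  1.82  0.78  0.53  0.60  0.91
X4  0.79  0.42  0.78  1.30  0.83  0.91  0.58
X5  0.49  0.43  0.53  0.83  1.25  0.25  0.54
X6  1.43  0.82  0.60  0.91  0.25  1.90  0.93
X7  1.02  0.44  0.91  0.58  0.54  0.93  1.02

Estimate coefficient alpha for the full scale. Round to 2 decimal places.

Σσ²ᵢ = 2.25 + 1.25 + 1.82 + 1.30 + 1.25 + 1.90 + 1.02 = 10.79
Sum of the distinct covariances = 14.08
Var(T) = 10.79 + 2 × 14.08 = 38.95
α = (k/(k−1))·(1 − Σσ²ᵢ/Var(T)) = (7/6)·(1 − 10.79/38.95) = 0.84

coefficient alpha = 0.84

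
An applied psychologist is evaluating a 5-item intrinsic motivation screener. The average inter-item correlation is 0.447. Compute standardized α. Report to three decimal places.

standardized α = 0.802

Standardized α = k·r̄ / (1 + (k−1)·r̄) = 5 × 0.447 / (1 + 4 × 0.447)
  = 2.2350 / 2.7880 = 0.802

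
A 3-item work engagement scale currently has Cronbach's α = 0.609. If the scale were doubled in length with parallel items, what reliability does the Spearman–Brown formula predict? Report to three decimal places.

predicted reliability = 0.757

Length factor m = 2
α' = m·α / (1 + (m−1)·α)
   = 2 × 0.609 / (1 + (2 − 1) × 0.609)
   = 1.2180 / 1.6090 = 0.757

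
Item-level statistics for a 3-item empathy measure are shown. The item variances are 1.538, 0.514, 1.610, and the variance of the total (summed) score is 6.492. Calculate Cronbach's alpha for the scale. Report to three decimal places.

sum of item variances = 1.538 + 0.514 + 1.610 = 3.662
α = (k/(k−1))·(1 − sum of item variances/Var(T)) = (3/2)·(1 − 3.662/6.492) = 0.654

α = 0.654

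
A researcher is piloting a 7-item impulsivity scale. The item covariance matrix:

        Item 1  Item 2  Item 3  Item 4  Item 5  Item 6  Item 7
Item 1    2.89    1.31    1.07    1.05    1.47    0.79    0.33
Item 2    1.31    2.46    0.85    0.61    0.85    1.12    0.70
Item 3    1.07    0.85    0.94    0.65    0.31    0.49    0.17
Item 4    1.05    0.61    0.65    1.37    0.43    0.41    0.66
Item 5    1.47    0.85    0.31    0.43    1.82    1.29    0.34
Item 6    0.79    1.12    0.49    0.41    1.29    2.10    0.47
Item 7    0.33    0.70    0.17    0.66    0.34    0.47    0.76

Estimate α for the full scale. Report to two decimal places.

α = 0.83

Σσ²ᵢ = 2.89 + 2.46 + 0.94 + 1.37 + 1.82 + 2.10 + 0.76 = 12.34
Sum of the distinct covariances = 15.37
Var(T) = 12.34 + 2 × 15.37 = 43.08
α = (k/(k−1))·(1 − Σσ²ᵢ/Var(T)) = (7/6)·(1 − 12.34/43.08) = 0.83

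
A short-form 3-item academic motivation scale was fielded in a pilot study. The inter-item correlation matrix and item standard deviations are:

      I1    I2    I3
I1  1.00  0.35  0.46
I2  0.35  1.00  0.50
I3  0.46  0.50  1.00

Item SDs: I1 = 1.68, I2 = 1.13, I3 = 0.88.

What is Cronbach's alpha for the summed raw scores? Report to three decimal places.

Σσ²ᵢ = 1.68² + 1.13² + 0.88² = 4.8737
Covariances σ_ij = r_ij · s_i · s_j:
  σ(I1,I2) = 0.35 × 1.68 × 1.13 = 0.6644
  σ(I1,I3) = 0.46 × 1.68 × 0.88 = 0.6801
  σ(I2,I3) = 0.50 × 1.13 × 0.88 = 0.4972
σ²_T = Σσ²ᵢ + 2·Σσ_ij = 4.8737 + 2 × 1.8417 = 8.5571
α = (3/2)·(1 − 4.8737/8.5571) = 0.646

α = 0.646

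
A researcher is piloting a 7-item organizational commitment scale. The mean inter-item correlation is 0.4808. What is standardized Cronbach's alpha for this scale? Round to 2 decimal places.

standardized Cronbach's alpha = 0.87

Standardized α = k·r̄ / (1 + (k−1)·r̄) = 7 × 0.4808 / (1 + 6 × 0.4808)
  = 3.3656 / 3.8848 = 0.87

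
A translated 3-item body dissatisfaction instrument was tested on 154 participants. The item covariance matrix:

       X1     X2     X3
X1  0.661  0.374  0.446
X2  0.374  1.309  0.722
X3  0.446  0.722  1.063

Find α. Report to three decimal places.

α = 0.756

Σσ²ᵢ = 0.661 + 1.309 + 1.063 = 3.033
Sum of off-diagonal covariances = 1.542
total variance = 3.033 + 2 × 1.542 = 6.117
α = (k/(k−1))·(1 − Σσ²ᵢ/total variance) = (3/2)·(1 − 3.033/6.117) = 0.756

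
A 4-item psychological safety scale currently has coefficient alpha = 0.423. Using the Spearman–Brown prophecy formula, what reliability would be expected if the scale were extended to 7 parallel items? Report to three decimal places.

Length factor m = 7/4 = 1.7500
α' = m·α / (1 + (m−1)·α)
   = 7/4 × 0.423 / (1 + (7/4 − 1) × 0.423)
   = 0.7402 / 1.3173 = 0.562

predicted reliability = 0.562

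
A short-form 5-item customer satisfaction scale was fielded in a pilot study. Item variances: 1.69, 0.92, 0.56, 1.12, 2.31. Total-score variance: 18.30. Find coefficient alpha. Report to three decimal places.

Σσ²ᵢ = 1.69 + 0.92 + 0.56 + 1.12 + 2.31 = 6.60
α = (k/(k−1))·(1 − Σσ²ᵢ/Var(T)) = (5/4)·(1 − 6.60/18.30) = 0.799

α = 0.799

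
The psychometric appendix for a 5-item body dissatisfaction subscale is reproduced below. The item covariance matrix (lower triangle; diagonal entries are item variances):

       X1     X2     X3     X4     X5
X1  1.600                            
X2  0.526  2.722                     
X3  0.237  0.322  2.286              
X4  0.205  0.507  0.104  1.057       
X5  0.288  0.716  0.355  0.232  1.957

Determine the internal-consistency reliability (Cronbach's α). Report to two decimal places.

sum of item variances = 1.600 + 2.722 + 2.286 + 1.057 + 1.957 = 9.622
Sum of off-diagonal covariances = 3.492
total variance = 9.622 + 2 × 3.492 = 16.606
α = (k/(k−1))·(1 − sum of item variances/total variance) = (5/4)·(1 − 9.622/16.606) = 0.53

Cronbach's α = 0.53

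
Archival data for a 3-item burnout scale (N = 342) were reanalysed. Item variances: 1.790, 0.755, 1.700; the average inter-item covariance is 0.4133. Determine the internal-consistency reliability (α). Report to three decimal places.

Σσ²ᵢ = 1.790 + 0.755 + 1.700 = 4.245
Sum of the 3 distinct covariances = 3 × 0.4133 = 1.2399
σ²_T = Σσ²ᵢ + 2·Σcov = 4.245 + 2 × 1.2399 = 6.7248
α = (3/2)·(1 − 4.245/6.7248) = 0.553

α = 0.553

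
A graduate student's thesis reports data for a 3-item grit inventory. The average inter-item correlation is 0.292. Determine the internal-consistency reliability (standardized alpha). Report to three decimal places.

α = 0.553

Standardized α = k·r̄ / (1 + (k−1)·r̄) = 3 × 0.292 / (1 + 2 × 0.292)
  = 0.8760 / 1.5840 = 0.553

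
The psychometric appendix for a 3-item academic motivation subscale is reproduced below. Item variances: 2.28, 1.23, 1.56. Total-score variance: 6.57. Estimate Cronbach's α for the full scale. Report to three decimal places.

Σσᵢ² = 2.28 + 1.23 + 1.56 = 5.07
α = (k/(k−1))·(1 − Σσᵢ²/σ²_T) = (3/2)·(1 − 5.07/6.57) = 0.342

Cronbach's α = 0.342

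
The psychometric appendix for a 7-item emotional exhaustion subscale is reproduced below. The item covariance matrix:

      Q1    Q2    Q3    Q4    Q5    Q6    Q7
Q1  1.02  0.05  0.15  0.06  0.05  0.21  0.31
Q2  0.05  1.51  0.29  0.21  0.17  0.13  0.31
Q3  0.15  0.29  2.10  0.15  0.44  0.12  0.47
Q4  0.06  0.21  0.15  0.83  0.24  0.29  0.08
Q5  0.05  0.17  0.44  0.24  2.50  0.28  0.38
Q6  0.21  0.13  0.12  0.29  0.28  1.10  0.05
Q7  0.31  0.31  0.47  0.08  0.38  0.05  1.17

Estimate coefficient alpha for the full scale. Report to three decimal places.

α = 0.542

Σσ²ᵢ = 1.02 + 1.51 + 2.10 + 0.83 + 2.50 + 1.10 + 1.17 = 10.23
Sum of the distinct covariances = 4.44
total variance = 10.23 + 2 × 4.44 = 19.11
α = (k/(k−1))·(1 − Σσ²ᵢ/total variance) = (7/6)·(1 − 10.23/19.11) = 0.542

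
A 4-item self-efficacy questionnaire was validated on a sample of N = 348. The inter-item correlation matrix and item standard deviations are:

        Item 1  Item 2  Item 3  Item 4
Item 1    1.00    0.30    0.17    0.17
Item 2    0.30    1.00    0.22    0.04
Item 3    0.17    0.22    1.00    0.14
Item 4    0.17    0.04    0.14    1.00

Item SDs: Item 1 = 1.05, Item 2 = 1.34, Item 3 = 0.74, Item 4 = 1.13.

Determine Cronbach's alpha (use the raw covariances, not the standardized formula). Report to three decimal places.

Σσ²ᵢ = 1.05² + 1.34² + 0.74² + 1.13² = 4.7226
Covariances σ_ij = r_ij · s_i · s_j:
  σ(Item 1,Item 2) = 0.30 × 1.05 × 1.34 = 0.4221
  σ(Item 1,Item 3) = 0.17 × 1.05 × 0.74 = 0.1321
  σ(Item 1,Item 4) = 0.17 × 1.05 × 1.13 = 0.2017
  σ(Item 2,Item 3) = 0.22 × 1.34 × 0.74 = 0.2182
  σ(Item 2,Item 4) = 0.04 × 1.34 × 1.13 = 0.0606
  σ(Item 3,Item 4) = 0.14 × 0.74 × 1.13 = 0.1171
σ²_T = Σσ²ᵢ + 2·Σσ_ij = 4.7226 + 2 × 1.1518 = 7.0262
α = (4/3)·(1 − 4.7226/7.0262) = 0.437

α = 0.437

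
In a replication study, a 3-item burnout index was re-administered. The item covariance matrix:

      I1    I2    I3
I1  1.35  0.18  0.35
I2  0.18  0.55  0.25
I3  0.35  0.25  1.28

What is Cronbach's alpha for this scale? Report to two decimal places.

α = 0.49

sum of item variances = 1.35 + 0.55 + 1.28 = 3.18
Sum of off-diagonal covariances = 0.78
Var(T) = 3.18 + 2 × 0.78 = 4.74
α = (k/(k−1))·(1 − sum of item variances/Var(T)) = (3/2)·(1 − 3.18/4.74) = 0.49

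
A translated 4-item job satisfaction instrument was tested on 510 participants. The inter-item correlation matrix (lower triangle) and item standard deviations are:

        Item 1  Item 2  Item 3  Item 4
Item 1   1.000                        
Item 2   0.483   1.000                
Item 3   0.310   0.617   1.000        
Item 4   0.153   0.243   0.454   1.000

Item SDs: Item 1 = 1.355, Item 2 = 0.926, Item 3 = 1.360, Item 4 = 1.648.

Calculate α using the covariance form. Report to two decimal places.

α = 0.67

Σσ²ᵢ = 1.355² + 0.926² + 1.360² + 1.648² = 7.2590
Covariances σ_ij = r_ij · s_i · s_j:
  σ(Item 1,Item 2) = 0.483 × 1.355 × 0.926 = 0.6060
  σ(Item 1,Item 3) = 0.310 × 1.355 × 1.360 = 0.5713
  σ(Item 1,Item 4) = 0.153 × 1.355 × 1.648 = 0.3417
  σ(Item 2,Item 3) = 0.617 × 0.926 × 1.360 = 0.7770
  σ(Item 2,Item 4) = 0.243 × 0.926 × 1.648 = 0.3708
  σ(Item 3,Item 4) = 0.454 × 1.360 × 1.648 = 1.0175
σ²_T = Σσ²ᵢ + 2·Σσ_ij = 7.2590 + 2 × 3.6843 = 14.6276
α = (4/3)·(1 − 7.2590/14.6276) = 0.67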